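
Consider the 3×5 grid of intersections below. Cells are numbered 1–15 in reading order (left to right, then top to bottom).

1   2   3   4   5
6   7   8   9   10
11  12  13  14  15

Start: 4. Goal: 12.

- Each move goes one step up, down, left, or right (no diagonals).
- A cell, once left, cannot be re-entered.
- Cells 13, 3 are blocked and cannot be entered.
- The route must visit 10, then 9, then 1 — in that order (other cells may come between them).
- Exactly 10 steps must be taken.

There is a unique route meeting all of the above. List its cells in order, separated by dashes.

The waypoints must appear in the order 10, 9, 1, with no cell reused.
Route from 4: right 1 to 5, down 1 to 10, left 3 to 7, up 1 to 2, left 1 to 1, down 2 to 11, right 1 to 12 — 10 moves in all.
Check: order respected (10 at step 2, 9 at step 3, 1 at step 7); 10 moves as required.

4 - 5 - 10 - 9 - 8 - 7 - 2 - 1 - 6 - 11 - 12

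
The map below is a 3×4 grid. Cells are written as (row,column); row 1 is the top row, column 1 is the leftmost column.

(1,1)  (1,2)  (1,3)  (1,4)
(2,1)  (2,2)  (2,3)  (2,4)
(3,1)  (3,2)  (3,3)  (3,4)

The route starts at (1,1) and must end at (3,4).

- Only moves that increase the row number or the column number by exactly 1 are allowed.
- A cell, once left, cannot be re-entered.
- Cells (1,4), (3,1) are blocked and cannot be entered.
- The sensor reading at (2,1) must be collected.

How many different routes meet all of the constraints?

A right/down-only route from (1,1) to (3,4) makes exactly 2 down-moves and 3 right-moves in some order.
With no other constraints that would be C(5,2) = 10 routes.
Split at (2,1) and multiply the segment counts (each segment already excludes blocked cells): (1,1)→(2,1): 1; (2,1)→(3,4): 3; product = 3.
That gives 3 routes.

3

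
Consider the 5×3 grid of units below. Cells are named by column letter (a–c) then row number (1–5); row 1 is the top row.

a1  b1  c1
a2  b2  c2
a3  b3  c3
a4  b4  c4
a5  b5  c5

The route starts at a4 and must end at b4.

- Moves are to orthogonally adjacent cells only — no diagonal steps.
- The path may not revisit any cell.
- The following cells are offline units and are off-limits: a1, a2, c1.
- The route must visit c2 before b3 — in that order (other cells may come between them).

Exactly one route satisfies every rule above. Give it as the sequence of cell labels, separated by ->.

The waypoints must appear in the order c2, b3, with no cell reused.
Route from a4: down to a5, 2× right (reaching c5), 3× up (reaching c2), left to b2, 2× down (reaching b4) — 9 moves in all.
Check: order respected (c2 at step 6, b3 at step 8).

a4 -> a5 -> b5 -> c5 -> c4 -> c3 -> c2 -> b2 -> b3 -> b4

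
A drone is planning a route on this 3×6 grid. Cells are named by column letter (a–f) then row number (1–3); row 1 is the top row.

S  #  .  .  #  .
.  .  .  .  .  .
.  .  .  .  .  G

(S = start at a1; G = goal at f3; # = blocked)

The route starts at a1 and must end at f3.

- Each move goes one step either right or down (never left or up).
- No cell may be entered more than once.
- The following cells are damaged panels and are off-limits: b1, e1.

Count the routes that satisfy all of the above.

A right/down-only route from a1 to f3 makes exactly 2 down-moves and 5 right-moves in some order.
With no other constraints that would be C(7,2) = 21 routes.
Subtract routes through each blocked cell (inclusion–exclusion for overlaps): − through b1: 15 − through e1: 3 + through b1&e1: 3 → 6.
That gives 6 routes.

6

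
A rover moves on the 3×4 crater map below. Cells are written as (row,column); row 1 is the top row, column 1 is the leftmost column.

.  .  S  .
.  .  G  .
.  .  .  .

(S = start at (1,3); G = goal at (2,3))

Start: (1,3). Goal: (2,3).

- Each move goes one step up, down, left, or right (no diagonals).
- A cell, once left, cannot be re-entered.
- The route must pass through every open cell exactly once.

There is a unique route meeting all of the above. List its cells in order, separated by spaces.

(1,3) (1,4) (2,4) (3,4) (3,3) (3,2) (3,1) (2,1) (1,1) (1,2) (2,2) (2,3)

Need to visit all 12 open cells exactly once, starting at (1,3) and ending at (2,3).
Route from (1,3): right 1 to (1,4), down 2 to (3,4), left 3 to (3,1), up 2 to (1,1), right 1 to (1,2), down 1 to (2,2), right 1 to (2,3) — 11 moves in all.
Check: all 12 open cells covered.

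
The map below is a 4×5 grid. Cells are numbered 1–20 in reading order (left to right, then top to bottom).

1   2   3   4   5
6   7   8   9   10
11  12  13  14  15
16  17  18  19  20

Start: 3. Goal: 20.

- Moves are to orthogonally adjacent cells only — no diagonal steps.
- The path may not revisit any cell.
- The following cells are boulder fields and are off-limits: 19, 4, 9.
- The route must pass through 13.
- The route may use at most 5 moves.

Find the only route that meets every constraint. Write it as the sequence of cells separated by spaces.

3 8 13 14 15 20

The 5-move cap with required stops at 13 leaves no slack for detours.
Route from 3: down 2 to 13, right 2 to 15, down 1 to 20 — 5 moves in all.
Check: all required cells visited; 5 ≤ 5 moves.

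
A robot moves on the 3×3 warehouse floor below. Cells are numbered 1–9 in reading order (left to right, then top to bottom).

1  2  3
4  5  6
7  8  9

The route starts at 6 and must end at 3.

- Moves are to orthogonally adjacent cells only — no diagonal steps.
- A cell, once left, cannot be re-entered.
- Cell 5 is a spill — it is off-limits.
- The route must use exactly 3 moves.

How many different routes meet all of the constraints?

Need simple routes of exactly 3 moves from 6 to 3 (Manhattan distance 1, so 1 moves are spent on a detour and 1 undoing it).
No route satisfies every constraint, so the count is 0.

0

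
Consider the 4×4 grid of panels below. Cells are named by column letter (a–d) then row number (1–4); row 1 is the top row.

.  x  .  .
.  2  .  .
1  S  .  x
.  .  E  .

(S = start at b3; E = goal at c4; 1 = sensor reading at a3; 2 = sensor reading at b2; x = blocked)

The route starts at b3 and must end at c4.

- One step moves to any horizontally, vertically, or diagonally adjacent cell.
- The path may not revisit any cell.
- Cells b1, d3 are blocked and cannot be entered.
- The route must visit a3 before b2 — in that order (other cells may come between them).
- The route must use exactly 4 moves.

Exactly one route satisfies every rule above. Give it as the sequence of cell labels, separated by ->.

The waypoints must appear in the order a3, b2, with no cell reused.
Route from b3: left 1 to a3, up-right 1 to b2, down-right 1 to c3, down 1 to c4 — 4 moves in all.
Check: order respected (1 at step 1, 2 at step 2); 4 moves as required.

b3 -> a3 -> b2 -> c3 -> c4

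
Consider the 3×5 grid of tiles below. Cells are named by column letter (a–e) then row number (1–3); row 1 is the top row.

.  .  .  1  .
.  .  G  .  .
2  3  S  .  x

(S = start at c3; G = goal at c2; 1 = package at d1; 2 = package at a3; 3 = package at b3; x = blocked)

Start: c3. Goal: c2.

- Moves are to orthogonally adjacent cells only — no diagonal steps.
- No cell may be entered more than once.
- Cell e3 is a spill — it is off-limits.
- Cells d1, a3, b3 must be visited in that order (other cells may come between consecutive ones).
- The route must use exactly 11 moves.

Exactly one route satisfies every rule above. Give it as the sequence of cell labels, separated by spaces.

The waypoints must appear in the order d1, a3, b3, with no cell reused.
Route from c3: right 1 to d3, up 2 to d1, left 3 to a1, down 2 to a3, right 1 to b3, up 1 to b2, right 1 to c2 — 11 moves in all.
Check: order respected (1 at step 3, 2 at step 8, 3 at step 9); 11 moves as required.

c3 d3 d2 d1 c1 b1 a1 a2 a3 b3 b2 c2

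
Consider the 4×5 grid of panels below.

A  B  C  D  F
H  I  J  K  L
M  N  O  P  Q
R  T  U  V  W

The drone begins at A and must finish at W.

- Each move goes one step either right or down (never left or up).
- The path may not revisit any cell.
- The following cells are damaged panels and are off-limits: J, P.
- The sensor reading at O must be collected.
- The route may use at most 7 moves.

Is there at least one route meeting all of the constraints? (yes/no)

One route that works: A → H → M → N → O → U → V → W.

yes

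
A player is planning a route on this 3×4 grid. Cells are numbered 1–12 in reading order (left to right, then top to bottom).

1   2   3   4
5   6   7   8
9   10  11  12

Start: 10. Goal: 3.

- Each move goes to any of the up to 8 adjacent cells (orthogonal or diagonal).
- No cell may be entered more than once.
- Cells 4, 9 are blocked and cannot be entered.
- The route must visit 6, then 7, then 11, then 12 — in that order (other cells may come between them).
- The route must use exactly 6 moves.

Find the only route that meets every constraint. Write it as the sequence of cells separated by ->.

10 -> 6 -> 7 -> 11 -> 12 -> 8 -> 3

The waypoints must appear in the order 6, 7, 11, 12, with no cell reused.
Route from 10: up 1 to 6, right 1 to 7, down 1 to 11, right 1 to 12, up 1 to 8, up-left 1 to 3 — 6 moves in all.
Check: order respected (6 at step 1, 7 at step 2, 11 at step 3, 12 at step 4); 6 moves as required.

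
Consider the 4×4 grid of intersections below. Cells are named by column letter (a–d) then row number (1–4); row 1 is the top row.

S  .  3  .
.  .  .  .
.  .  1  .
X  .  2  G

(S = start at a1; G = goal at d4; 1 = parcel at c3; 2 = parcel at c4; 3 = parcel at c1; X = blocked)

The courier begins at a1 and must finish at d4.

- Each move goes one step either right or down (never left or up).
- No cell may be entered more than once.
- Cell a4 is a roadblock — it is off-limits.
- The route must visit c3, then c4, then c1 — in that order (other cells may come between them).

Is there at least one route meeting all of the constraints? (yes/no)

no

c1 lies above c4, so going from c4 to c1 would need an upward move — but moves only go right/down, so c4 cannot be visited before c1.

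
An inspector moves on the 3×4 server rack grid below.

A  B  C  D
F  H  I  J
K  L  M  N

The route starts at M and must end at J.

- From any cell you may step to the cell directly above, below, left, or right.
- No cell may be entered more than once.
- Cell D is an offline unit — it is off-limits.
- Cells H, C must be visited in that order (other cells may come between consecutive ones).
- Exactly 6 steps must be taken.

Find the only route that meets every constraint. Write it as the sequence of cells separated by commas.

M, L, H, B, C, I, J

The waypoints must appear in the order H, C, with no cell reused.
Route from M: left to L, 2× up (reaching B), right to C, down to I, right to J — 6 moves in all.
Check: order respected (H at step 2, C at step 4); 6 moves as required.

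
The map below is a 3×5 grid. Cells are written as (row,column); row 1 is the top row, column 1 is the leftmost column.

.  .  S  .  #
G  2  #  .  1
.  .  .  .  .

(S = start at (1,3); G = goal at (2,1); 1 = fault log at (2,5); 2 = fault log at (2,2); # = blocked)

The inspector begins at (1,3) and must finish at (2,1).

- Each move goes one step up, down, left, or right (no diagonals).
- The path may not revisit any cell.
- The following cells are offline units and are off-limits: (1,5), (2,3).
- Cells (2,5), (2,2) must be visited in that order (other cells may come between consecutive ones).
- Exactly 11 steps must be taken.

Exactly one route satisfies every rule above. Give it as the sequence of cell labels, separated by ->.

The waypoints must appear in the order (2,5), (2,2), with no cell reused.
Route from (1,3): right 1 to (1,4), down 1 to (2,4), right 1 to (2,5), down 1 to (3,5), left 3 to (3,2), up 2 to (1,2), left 1 to (1,1), down 1 to (2,1) — 11 moves in all.
Check: order respected (1 at step 3, 2 at step 8); 11 moves as required.

(1,3) -> (1,4) -> (2,4) -> (2,5) -> (3,5) -> (3,4) -> (3,3) -> (3,2) -> (2,2) -> (1,2) -> (1,1) -> (2,1)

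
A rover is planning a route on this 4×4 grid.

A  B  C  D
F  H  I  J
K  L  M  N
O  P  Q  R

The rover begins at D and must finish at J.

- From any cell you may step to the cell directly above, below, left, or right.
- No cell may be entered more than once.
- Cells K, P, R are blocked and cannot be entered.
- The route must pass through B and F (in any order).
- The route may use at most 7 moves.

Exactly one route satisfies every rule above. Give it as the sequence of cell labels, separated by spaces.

Any route must reach B and F and still end at J within 7 moves, so the order of the required stops is forced.
Route from D: left 3 to A, down 1 to F, right 3 to J — 7 moves in all.
Check: all required cells visited; 7 ≤ 7 moves.

D C B A F H I J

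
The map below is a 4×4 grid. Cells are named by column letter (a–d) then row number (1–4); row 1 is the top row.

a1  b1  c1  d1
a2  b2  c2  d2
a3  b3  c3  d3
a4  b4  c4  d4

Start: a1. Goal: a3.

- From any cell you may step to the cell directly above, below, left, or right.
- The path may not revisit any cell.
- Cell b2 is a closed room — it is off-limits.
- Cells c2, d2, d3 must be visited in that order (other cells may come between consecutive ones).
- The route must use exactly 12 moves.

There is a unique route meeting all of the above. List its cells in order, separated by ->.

a1 -> b1 -> c1 -> c2 -> d2 -> d3 -> d4 -> c4 -> c3 -> b3 -> b4 -> a4 -> a3

The waypoints must appear in the order c2, d2, d3, with no cell reused.
Route from a1: 2× right (reaching c1), down to c2, right to d2, 2× down (reaching d4), left to c4, up to c3, left to b3, down to b4, left to a4, up to a3 — 12 moves in all.
Check: order respected (c2 at step 3, d2 at step 4, d3 at step 5); 12 moves as required.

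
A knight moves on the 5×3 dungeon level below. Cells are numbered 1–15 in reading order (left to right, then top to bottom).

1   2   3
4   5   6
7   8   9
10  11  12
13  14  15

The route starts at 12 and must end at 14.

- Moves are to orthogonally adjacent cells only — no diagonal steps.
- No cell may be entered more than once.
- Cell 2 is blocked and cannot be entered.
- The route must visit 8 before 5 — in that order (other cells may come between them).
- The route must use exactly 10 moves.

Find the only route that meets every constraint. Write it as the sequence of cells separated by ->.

12 -> 11 -> 8 -> 9 -> 6 -> 5 -> 4 -> 7 -> 10 -> 13 -> 14

The waypoints must appear in the order 8, 5, with no cell reused.
Route from 12: left to 11, up to 8, right to 9, up to 6, 2× left (reaching 4), 3× down (reaching 13), right to 14 — 10 moves in all.
Check: order respected (8 at step 2, 5 at step 5); 10 moves as required.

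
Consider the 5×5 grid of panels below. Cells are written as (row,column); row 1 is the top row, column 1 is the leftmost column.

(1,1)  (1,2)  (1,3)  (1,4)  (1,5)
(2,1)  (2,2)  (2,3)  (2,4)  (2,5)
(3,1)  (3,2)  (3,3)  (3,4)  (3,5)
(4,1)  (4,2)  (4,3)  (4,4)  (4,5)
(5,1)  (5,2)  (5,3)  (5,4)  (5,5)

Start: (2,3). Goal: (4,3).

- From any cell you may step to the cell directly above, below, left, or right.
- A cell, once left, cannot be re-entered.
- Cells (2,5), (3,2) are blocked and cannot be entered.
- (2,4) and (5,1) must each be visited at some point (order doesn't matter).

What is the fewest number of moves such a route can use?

10

Any route passes through (2,4) and (5,1) in some order between (2,3) and (4,3). Summing Manhattan distances along each leg and taking the cheapest ordering ((2,3) → (2,4) → (5,1) → (4,3)) gives a lower bound of 1 + 6 + 3 = 10 moves.
A route of 10 moves achieves this: (2,3) → (2,4) → (3,4) → (4,4) → (5,4) → (5,3) → (5,2) → (5,1) → (4,1) → (4,2) → (4,3).
Since 10 matches the lower bound, it is optimal.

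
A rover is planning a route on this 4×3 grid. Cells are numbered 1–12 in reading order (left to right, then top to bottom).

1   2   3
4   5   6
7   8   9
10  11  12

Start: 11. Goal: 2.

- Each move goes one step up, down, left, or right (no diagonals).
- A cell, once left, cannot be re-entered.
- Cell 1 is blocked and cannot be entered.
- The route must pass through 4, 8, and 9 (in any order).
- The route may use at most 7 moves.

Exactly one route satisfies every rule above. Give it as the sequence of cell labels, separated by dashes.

The 7-move cap with required stops at 4, 8, 9 leaves no slack for detours.
Route from 11: right 1 to 12, up 1 to 9, left 2 to 7, up 1 to 4, right 1 to 5, up 1 to 2 — 7 moves in all.
Check: all required cells visited; 7 ≤ 7 moves.

11 - 12 - 9 - 8 - 7 - 4 - 5 - 2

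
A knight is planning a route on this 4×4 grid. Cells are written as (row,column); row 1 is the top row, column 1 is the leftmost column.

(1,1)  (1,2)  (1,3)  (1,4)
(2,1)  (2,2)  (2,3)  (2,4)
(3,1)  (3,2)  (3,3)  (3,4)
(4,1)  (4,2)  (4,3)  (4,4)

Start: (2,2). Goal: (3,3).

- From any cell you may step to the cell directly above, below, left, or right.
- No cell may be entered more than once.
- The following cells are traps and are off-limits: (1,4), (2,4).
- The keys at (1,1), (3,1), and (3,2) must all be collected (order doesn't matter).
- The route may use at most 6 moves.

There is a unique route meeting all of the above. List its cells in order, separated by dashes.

(2,2) - (1,2) - (1,1) - (2,1) - (3,1) - (3,2) - (3,3)

The 6-move cap with required stops at (1,1), (3,1), (3,2) leaves no slack for detours.
Route from (2,2): up 1 to (1,2), left 1 to (1,1), down 2 to (3,1), right 2 to (3,3) — 6 moves in all.
Check: all required cells visited; 6 ≤ 6 moves.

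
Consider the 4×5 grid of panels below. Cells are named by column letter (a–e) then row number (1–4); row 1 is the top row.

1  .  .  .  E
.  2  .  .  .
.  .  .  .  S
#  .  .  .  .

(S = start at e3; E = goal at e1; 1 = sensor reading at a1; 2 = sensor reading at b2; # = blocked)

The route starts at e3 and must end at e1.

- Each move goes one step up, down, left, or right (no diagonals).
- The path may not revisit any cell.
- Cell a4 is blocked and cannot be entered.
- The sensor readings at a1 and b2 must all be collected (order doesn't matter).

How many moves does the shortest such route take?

Any route passes through a1 and b2 in some order between e3 and e1. Summing Manhattan distances along each leg and taking the cheapest ordering (e3 → b2 → a1 → e1) gives a lower bound of 4 + 2 + 4 = 10 moves.
A route of 10 moves achieves this: e3 → e2 → d2 → c2 → b2 → a2 → a1 → b1 → c1 → d1 → e1.
Since 10 matches the lower bound, it is optimal.

10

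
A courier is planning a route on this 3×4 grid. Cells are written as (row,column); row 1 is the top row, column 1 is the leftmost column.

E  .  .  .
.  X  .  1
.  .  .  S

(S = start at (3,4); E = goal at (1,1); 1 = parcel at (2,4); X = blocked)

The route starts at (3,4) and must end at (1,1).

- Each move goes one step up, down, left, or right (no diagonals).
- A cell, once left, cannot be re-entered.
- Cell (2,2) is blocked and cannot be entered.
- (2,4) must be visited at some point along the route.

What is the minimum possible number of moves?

Any route passes through (2,4) somewhere between (3,4) and (1,1). Summing Manhattan distances along the two legs ((3,4) → (2,4) → (1,1)) gives a lower bound of 1 + 4 = 5 moves.
A route of 5 moves achieves this: (3,4) → (2,4) → (1,4) → (1,3) → (1,2) → (1,1).
Since 5 matches the lower bound, it is optimal.

5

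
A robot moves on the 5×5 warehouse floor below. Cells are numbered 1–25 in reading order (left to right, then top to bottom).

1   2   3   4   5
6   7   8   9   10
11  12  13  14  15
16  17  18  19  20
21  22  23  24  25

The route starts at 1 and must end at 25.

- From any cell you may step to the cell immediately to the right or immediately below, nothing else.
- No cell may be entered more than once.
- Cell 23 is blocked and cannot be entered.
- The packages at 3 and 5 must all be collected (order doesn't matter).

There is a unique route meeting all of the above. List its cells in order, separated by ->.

1 -> 2 -> 3 -> 4 -> 5 -> 10 -> 15 -> 20 -> 25

Moves only go right or down, so the column and row indices never decrease.
Route from 1: 4× right (reaching 5), 4× down (reaching 25) — 8 moves in all.
Check: all required cells visited.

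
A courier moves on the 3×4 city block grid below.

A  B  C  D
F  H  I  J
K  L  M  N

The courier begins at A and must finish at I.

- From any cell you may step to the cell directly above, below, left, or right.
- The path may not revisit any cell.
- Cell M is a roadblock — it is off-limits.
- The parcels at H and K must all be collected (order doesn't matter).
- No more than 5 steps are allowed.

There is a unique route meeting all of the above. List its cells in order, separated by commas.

Any route must reach H and K and still end at I within 5 moves, so the order of the required stops is forced.
Route from A: down 2 to K, right 1 to L, up 1 to H, right 1 to I — 5 moves in all.
Check: all required cells visited; 5 ≤ 5 moves.

A, F, K, L, H, I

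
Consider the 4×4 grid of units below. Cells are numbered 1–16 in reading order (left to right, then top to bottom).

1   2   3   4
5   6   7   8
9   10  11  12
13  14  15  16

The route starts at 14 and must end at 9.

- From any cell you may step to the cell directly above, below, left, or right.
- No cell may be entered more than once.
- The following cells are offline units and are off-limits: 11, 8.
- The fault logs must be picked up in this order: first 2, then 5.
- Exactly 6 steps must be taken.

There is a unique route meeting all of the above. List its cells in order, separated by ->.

14 -> 10 -> 6 -> 2 -> 1 -> 5 -> 9

The waypoints must appear in the order 2, 5, with no cell reused.
Route from 14: up 3 to 2, left 1 to 1, down 2 to 9 — 6 moves in all.
Check: order respected (2 at step 3, 5 at step 5); 6 moves as required.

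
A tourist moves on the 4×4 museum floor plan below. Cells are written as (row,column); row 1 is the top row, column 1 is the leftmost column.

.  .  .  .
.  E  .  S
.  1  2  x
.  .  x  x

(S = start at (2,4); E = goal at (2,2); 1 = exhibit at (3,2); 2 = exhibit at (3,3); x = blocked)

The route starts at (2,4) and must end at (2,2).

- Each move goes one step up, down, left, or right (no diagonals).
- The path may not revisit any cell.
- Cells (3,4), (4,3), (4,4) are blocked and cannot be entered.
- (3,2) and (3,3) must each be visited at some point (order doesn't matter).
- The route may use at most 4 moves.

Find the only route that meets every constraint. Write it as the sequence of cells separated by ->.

(2,4) -> (2,3) -> (3,3) -> (3,2) -> (2,2)

The budget equals the shortest possible length, so every move has to be on a shortest route through the required cells.
Route from (2,4): left 1 to (2,3), down 1 to (3,3), left 1 to (3,2), up 1 to (2,2) — 4 moves in all.
Check: all required cells visited; 4 ≤ 4 moves.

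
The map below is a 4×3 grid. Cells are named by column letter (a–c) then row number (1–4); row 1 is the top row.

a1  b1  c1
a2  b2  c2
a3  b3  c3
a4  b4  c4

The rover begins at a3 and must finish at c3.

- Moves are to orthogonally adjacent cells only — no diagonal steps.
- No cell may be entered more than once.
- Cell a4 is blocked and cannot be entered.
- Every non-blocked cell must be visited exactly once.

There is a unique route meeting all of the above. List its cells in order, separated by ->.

Need to visit all 11 open cells exactly once, starting at a3 and ending at c3.
Cell c1 has only two open neighbours (c2 and b1), so the path must pass straight through it: one of those is the cell it's entered from and the other is where it exits.
Route from a3: up 2 to a1, right 2 to c1, down 1 to c2, left 1 to b2, down 2 to b4, right 1 to c4, up 1 to c3 — 10 moves in all.
Check: all 11 open cells covered.

a3 -> a2 -> a1 -> b1 -> c1 -> c2 -> b2 -> b3 -> b4 -> c4 -> c3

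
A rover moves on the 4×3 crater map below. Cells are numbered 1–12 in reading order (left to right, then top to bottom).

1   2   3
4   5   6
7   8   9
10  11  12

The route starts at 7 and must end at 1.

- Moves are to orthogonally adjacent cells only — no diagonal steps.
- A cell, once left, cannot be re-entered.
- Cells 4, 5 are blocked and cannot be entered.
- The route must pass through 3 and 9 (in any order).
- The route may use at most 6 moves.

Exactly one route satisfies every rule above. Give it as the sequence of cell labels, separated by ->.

The 6-move cap with required stops at 3, 9 leaves no slack for detours.
Route from 7: 2× right (reaching 9), 2× up (reaching 3), 2× left (reaching 1) — 6 moves in all.
Check: all required cells visited; 6 ≤ 6 moves.

7 -> 8 -> 9 -> 6 -> 3 -> 2 -> 1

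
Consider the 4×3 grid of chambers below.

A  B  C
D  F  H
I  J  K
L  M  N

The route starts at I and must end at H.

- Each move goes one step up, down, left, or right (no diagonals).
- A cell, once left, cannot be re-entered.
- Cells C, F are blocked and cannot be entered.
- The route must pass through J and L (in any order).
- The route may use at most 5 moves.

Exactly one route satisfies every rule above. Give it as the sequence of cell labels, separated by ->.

The budget equals the shortest possible length, so every move has to be on a shortest route through the required cells.
Route from I: down to L, right to M, up to J, right to K, up to H — 5 moves in all.
Check: all required cells visited; 5 ≤ 5 moves.

I -> L -> M -> J -> K -> H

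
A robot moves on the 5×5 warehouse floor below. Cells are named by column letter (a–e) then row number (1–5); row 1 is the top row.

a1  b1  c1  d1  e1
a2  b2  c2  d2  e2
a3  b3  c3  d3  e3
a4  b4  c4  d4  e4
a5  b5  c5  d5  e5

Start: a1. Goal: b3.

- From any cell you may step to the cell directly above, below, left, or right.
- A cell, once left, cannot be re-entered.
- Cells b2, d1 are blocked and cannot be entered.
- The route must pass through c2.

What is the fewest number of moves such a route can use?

Any route passes through c2 somewhere between a1 and b3. Summing Manhattan distances along the two legs (a1 → c2 → b3) gives a lower bound of 3 + 2 = 5 moves.
A route of 5 moves achieves this: a1 → b1 → c1 → c2 → c3 → b3.
Since 5 matches the lower bound, it is optimal.

5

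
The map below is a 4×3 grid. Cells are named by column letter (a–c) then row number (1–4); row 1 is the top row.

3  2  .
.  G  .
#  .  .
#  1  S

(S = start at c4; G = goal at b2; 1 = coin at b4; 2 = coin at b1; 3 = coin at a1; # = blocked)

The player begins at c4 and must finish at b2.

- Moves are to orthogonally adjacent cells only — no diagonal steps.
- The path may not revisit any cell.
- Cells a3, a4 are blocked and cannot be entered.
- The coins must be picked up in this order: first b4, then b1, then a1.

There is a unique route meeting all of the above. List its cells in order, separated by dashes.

The waypoints must appear in the order b4, b1, a1, with no cell reused.
Route from c4: left 1 to b4, up 1 to b3, right 1 to c3, up 2 to c1, left 2 to a1, down 1 to a2, right 1 to b2 — 9 moves in all.
Check: order respected (1 at step 1, 2 at step 6, 3 at step 7).

c4 - b4 - b3 - c3 - c2 - c1 - b1 - a1 - a2 - b2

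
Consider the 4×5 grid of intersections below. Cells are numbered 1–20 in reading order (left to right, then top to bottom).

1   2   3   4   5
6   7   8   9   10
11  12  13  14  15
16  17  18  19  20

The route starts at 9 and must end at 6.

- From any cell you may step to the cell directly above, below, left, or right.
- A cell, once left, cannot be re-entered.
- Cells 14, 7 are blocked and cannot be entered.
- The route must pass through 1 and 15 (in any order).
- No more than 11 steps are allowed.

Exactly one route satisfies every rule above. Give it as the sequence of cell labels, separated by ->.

The 11-move cap with required stops at 1, 15 leaves no slack for detours.
Route from 9: right 1 to 10, down 2 to 20, left 2 to 18, up 3 to 3, left 2 to 1, down 1 to 6 — 11 moves in all.
Check: all required cells visited; 11 ≤ 11 moves.

9 -> 10 -> 15 -> 20 -> 19 -> 18 -> 13 -> 8 -> 3 -> 2 -> 1 -> 6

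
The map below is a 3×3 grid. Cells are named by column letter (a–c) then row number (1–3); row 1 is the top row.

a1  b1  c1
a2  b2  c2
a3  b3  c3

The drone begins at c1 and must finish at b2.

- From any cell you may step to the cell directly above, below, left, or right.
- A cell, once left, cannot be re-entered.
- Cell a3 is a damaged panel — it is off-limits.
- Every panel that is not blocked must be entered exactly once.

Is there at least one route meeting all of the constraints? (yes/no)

Colour the cells like a checkerboard: each orthogonal step flips colour, so a Hamiltonian route alternates colours. Here there are 4 cells of one colour and 4 of the other, with start on the same colour as the goal — the counts and endpoints can't be arranged into an alternating sequence of length 8, so no Hamiltonian route exists.

no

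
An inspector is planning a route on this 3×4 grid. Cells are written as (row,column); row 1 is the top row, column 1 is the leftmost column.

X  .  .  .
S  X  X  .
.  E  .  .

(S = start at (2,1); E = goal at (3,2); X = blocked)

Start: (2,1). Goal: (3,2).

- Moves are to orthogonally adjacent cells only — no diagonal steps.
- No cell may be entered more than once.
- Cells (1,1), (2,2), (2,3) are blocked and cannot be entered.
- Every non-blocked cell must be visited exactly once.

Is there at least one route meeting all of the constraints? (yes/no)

no

Cell (1,2) has only one open neighbour but is neither the start nor the goal, so a Hamiltonian route would have to both enter and leave it through the same neighbour — impossible without revisiting.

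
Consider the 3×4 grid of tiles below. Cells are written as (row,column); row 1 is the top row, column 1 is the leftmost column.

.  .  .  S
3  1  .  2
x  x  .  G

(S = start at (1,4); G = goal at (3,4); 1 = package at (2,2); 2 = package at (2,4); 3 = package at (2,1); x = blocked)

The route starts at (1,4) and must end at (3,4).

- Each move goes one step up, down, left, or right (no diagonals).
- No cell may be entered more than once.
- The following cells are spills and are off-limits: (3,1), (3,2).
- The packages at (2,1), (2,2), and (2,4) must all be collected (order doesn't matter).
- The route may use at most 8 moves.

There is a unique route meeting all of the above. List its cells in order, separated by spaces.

The budget equals the shortest possible length, so every move has to be on a shortest route through the required cells.
Route from (1,4): left 3 to (1,1), down 1 to (2,1), right 3 to (2,4), down 1 to (3,4) — 8 moves in all.
Check: all required cells visited; 8 ≤ 8 moves.

(1,4) (1,3) (1,2) (1,1) (2,1) (2,2) (2,3) (2,4) (3,4)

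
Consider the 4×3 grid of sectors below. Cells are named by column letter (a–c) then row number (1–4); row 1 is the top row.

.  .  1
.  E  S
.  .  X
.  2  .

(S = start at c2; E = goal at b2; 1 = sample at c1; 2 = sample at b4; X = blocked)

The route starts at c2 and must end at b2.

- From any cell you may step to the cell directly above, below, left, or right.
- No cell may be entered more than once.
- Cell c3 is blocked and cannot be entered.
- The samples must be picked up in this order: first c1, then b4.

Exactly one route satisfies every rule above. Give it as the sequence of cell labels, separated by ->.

The waypoints must appear in the order c1, b4, with no cell reused.
Route from c2: up 1 to c1, left 2 to a1, down 3 to a4, right 1 to b4, up 2 to b2 — 9 moves in all.
Check: order respected (1 at step 1, 2 at step 7).

c2 -> c1 -> b1 -> a1 -> a2 -> a3 -> a4 -> b4 -> b3 -> b2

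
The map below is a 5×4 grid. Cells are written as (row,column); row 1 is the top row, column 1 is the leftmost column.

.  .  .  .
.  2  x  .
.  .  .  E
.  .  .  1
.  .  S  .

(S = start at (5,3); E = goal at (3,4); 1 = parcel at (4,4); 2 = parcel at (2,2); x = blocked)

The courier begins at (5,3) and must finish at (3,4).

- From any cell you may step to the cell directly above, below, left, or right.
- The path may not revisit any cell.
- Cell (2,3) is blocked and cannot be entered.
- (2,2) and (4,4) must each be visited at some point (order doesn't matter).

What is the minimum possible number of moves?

11

Any route passes through (2,2) and (4,4) in some order between (5,3) and (3,4). Summing Manhattan distances along each leg and taking the cheapest ordering ((5,3) → (4,4) → (2,2) → (3,4)) gives a lower bound of 2 + 4 + 3 = 9 moves.
The shortest route satisfying every rule uses 11 moves: (5,3) → (5,2) → (4,2) → (4,1) → (3,1) → (2,1) → (2,2) → (3,2) → (3,3) → (4,3) → (4,4) → (3,4).
The bound of 9 isn't tight here; checking systematically, no route of length 9 through 10 satisfies every constraint, so 11 is the minimum.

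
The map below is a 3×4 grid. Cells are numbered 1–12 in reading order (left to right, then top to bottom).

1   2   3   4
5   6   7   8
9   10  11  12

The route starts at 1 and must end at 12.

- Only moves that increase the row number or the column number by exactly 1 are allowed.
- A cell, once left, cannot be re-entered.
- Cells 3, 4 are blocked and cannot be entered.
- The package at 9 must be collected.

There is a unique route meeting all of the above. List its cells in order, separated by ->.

Moves only go right or down, so the column and row indices never decrease.
Route from 1: down 2 to 9, right 3 to 12 — 5 moves in all.
Check: all required cells visited.

1 -> 5 -> 9 -> 10 -> 11 -> 12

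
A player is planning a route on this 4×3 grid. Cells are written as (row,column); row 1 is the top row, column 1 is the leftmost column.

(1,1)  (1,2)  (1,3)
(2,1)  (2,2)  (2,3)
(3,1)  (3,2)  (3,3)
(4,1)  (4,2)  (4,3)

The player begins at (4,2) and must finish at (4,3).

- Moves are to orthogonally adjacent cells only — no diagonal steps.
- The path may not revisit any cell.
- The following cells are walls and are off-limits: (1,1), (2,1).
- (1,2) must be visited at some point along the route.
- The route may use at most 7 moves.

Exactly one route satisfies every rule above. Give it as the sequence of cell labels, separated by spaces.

The 7-move cap with required stops at (1,2) leaves no slack for detours.
Route from (4,2): 3× up (reaching (1,2)), right to (1,3), 3× down (reaching (4,3)) — 7 moves in all.
Check: all required cells visited; 7 ≤ 7 moves.

(4,2) (3,2) (2,2) (1,2) (1,3) (2,3) (3,3) (4,3)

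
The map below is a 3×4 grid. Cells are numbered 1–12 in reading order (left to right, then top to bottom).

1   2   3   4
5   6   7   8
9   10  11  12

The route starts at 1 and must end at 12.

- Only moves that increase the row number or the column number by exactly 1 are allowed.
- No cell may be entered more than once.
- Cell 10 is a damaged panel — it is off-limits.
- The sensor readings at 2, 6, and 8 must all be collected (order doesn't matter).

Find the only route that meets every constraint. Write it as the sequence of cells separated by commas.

Moves only go right or down, so the column and row indices never decrease.
Route from 1: right 1 to 2, down 1 to 6, right 2 to 8, down 1 to 12 — 5 moves in all.
Check: all required cells visited.

1, 2, 6, 7, 8, 12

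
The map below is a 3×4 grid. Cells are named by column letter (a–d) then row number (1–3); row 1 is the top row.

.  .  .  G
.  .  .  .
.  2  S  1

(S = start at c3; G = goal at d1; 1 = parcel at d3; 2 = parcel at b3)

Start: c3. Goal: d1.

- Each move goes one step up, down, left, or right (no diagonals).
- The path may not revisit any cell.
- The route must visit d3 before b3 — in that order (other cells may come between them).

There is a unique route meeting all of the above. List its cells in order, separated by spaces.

c3 d3 d2 c2 b2 b3 a3 a2 a1 b1 c1 d1

The waypoints must appear in the order d3, b3, with no cell reused.
Route from c3: right to d3, up to d2, 2× left (reaching b2), down to b3, left to a3, 2× up (reaching a1), 3× right (reaching d1) — 11 moves in all.
Check: order respected (1 at step 1, 2 at step 5).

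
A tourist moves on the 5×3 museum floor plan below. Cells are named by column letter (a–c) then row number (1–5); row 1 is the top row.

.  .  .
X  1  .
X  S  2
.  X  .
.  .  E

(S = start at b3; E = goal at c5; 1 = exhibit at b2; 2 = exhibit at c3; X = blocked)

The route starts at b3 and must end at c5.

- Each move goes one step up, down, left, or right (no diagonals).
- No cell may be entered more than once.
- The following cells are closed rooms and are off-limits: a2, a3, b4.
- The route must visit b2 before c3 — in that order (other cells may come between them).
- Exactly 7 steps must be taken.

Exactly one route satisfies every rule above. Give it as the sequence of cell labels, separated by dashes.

The waypoints must appear in the order b2, c3, with no cell reused.
Route from b3: up 2 to b1, right 1 to c1, down 4 to c5 — 7 moves in all.
Check: order respected (1 at step 1, 2 at step 5); 7 moves as required.

b3 - b2 - b1 - c1 - c2 - c3 - c4 - c5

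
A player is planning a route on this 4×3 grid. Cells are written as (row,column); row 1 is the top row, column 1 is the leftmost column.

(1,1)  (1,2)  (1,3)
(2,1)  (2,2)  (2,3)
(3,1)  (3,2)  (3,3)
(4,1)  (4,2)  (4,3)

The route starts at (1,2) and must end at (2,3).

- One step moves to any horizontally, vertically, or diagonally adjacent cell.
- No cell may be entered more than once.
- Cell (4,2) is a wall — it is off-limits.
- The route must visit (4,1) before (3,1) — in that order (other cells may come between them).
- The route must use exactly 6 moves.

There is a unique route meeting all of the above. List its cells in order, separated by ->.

The waypoints must appear in the order (4,1), (3,1), with no cell reused.
Route from (1,2): down-left 1 to (2,1), down-right 1 to (3,2), down-left 1 to (4,1), up 1 to (3,1), up-right 1 to (2,2), right 1 to (2,3) — 6 moves in all.
Check: order respected ((4,1) at step 3, (3,1) at step 4); 6 moves as required.

(1,2) -> (2,1) -> (3,2) -> (4,1) -> (3,1) -> (2,2) -> (2,3)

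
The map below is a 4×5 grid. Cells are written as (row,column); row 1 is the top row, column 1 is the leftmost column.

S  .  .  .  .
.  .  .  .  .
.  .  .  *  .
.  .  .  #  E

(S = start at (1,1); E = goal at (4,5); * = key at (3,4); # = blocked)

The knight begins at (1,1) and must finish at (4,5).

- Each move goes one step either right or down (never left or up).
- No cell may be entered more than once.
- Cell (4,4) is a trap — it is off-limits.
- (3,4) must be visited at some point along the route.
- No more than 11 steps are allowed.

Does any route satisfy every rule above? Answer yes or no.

One route that works: (1,1) → (2,1) → (3,1) → (3,2) → (3,3) → (3,4) → (3,5) → (4,5).

yes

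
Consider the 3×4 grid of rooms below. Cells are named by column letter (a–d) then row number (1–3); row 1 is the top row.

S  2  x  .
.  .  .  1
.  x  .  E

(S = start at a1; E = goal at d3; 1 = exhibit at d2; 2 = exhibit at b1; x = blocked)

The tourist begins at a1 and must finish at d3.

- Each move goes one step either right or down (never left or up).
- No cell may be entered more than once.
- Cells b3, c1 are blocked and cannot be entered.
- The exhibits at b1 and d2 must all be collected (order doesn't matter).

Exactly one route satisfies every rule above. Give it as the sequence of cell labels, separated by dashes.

a1 - b1 - b2 - c2 - d2 - d3

Moves only go right or down, so the column and row indices never decrease.
Route from a1: right to b1, down to b2, 2× right (reaching d2), down to d3 — 5 moves in all.
Check: all required cells visited.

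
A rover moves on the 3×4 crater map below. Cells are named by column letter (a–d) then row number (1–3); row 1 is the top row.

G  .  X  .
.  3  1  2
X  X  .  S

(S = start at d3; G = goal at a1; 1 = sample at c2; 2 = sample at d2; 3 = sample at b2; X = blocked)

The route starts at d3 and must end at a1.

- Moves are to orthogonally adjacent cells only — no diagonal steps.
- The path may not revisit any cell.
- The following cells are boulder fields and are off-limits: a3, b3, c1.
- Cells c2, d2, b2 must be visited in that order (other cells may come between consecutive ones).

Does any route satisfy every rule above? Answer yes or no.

no

Ignoring the required order, 2 revisit-free routes from d3 to a1 pass through all of c2, d2, and b2; the waypoint orders that occur are d2 → c2 → b2 (2) — never c2 → d2 → b2.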